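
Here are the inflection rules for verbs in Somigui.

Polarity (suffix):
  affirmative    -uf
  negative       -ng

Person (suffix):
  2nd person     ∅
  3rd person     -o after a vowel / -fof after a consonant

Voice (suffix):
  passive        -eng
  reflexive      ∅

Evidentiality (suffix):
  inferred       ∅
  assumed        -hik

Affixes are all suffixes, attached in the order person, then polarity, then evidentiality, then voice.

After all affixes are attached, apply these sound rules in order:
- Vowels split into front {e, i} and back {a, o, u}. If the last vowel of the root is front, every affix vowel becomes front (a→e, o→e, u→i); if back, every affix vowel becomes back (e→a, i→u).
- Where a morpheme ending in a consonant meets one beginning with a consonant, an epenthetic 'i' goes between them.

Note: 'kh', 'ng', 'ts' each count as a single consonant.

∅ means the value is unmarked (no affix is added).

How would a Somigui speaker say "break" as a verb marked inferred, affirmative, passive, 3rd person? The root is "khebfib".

Attach person 3rd person -fof (after consonant 'b') → khebfibfof.
Attach polarity affirmative -uf → khebfibfofuf.
evidentiality = inferred: zero marking, form stays khebfibfofuf.
Attach voice passive -eng → khebfibfofufeng.
Apply vowel harmony: khebfibfofufeng → khebfibfefifeng.
Apply epenthesis: khebfibfefifeng → khebfibifefifeng.

khebfibifefifeng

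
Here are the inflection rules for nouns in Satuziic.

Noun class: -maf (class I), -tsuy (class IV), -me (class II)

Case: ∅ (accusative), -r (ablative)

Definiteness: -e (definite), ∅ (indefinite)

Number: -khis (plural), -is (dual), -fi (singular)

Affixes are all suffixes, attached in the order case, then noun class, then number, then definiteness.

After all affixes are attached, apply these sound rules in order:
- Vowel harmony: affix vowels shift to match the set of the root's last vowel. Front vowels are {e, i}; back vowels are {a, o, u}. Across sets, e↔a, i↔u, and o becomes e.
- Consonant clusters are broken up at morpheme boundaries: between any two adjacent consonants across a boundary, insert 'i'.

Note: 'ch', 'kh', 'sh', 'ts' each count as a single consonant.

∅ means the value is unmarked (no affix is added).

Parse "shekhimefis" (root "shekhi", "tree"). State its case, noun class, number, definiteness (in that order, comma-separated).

accusative, class I, dual, indefinite

Segment: shekhi-maf-is.
case: ∅ → accusative.
noun class: -maf → class I.
number: -is → dual.
definiteness: ∅ → indefinite.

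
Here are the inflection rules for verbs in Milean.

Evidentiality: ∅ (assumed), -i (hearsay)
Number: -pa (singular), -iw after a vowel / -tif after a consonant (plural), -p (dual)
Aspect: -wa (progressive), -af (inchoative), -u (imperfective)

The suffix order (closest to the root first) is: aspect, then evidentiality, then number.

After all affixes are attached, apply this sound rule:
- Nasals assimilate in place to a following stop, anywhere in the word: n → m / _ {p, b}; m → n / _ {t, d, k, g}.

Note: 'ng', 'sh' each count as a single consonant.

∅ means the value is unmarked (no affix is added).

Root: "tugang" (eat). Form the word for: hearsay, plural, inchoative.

tugangafiiw

Attach aspect inchoative -af → tugangaf.
Attach evidentiality hearsay -i → tugangafi.
Attach number plural -iw (after vowel 'i') → tugangafiiw.
Nasal assimilation: no change.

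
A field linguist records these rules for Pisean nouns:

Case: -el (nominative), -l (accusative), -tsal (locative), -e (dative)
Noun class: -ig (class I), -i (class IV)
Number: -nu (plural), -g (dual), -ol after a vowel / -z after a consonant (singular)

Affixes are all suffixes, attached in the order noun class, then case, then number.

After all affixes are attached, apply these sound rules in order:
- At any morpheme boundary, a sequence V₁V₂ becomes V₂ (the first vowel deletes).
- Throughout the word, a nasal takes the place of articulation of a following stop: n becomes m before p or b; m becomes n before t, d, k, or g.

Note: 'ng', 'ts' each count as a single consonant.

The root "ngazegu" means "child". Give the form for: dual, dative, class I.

Attach noun class class I -ig → ngazeguig.
Attach case dative -e → ngazeguige.
Attach number dual -g → ngazeguigeg.
Apply vowel deletion: ngazeguigeg → ngazegigeg.
Nasal assimilation: no change.

ngazegigeg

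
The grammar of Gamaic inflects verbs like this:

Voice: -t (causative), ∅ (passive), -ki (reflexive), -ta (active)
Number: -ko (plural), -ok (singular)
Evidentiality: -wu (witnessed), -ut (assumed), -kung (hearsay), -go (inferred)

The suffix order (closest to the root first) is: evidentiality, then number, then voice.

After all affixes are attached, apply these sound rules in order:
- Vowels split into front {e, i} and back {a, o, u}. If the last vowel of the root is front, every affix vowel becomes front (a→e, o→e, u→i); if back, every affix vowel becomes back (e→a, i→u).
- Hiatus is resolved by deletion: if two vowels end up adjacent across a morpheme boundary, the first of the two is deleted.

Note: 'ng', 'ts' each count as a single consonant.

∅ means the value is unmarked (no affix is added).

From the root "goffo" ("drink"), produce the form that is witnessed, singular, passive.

Attach evidentiality witnessed -wu → goffowu.
Attach number singular -ok → goffowuok.
voice = passive: zero marking, form stays goffowuok.
Vowel harmony: no change.
Apply vowel deletion: goffowuok → goffowok.

goffowok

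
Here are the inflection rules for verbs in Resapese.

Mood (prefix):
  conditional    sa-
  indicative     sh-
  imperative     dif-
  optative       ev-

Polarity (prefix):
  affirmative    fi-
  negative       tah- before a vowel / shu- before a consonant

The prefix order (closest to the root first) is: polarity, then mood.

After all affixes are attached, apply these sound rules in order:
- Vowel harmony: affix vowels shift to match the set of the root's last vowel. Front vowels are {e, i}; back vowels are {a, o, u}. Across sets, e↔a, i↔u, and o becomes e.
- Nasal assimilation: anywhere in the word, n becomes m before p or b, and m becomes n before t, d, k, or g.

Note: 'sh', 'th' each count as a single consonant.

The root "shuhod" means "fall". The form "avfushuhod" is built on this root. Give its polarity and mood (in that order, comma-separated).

Segment: ev-fi-shuhod.
polarity: fi- → affirmative.
mood: ev- → optative.

affirmative, optative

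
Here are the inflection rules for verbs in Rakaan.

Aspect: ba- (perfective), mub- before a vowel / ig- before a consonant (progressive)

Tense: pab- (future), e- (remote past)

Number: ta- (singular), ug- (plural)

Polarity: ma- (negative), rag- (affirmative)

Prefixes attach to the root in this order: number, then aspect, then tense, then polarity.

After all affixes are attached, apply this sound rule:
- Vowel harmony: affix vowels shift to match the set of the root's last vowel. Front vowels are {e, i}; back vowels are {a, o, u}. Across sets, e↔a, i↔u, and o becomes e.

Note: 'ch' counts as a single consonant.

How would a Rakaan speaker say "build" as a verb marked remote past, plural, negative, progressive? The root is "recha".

maamubugrecha

Attach number plural ug- → ugrecha.
Attach aspect progressive mub- (before vowel 'u') → mubugrecha.
Attach tense remote past e- → emubugrecha.
Attach polarity negative ma- → maemubugrecha.
Apply vowel harmony: maemubugrecha → maamubugrecha.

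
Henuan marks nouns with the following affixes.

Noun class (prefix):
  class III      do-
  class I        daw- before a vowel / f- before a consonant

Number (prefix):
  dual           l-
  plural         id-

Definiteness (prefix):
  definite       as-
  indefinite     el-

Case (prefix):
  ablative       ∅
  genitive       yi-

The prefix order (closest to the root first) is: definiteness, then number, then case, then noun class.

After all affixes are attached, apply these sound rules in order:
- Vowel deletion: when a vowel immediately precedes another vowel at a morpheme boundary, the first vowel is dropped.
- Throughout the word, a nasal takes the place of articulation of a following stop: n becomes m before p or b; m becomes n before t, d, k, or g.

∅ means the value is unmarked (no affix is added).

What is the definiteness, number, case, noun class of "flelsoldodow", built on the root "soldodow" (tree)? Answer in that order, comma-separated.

indefinite, dual, ablative, class I

Segment: f-l-el-soldodow.
definiteness: el- → indefinite.
number: l- → dual.
case: ∅ → ablative.
noun class: daw/f- → class I.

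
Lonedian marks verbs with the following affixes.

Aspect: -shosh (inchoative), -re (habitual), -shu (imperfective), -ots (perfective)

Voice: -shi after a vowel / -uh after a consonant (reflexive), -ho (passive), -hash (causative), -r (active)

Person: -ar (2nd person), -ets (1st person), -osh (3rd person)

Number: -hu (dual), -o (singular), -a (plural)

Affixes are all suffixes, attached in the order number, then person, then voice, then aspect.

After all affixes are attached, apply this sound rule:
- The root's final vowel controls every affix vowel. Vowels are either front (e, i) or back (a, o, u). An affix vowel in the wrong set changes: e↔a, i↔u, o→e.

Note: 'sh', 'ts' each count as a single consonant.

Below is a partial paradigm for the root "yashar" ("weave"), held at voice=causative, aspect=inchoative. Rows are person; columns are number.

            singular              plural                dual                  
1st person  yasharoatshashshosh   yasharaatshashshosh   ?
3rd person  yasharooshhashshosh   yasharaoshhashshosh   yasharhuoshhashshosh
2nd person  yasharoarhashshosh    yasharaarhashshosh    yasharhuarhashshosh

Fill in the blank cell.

yasharhuatshashshosh

Attach number dual -hu → yasharhu.
Attach person 1st person -ets → yasharhuets.
Attach voice causative -hash → yasharhuetshash.
Attach aspect inchoative -shosh → yasharhuetshashshosh.
Apply vowel harmony: yasharhuetshashshosh → yasharhuatshashshosh.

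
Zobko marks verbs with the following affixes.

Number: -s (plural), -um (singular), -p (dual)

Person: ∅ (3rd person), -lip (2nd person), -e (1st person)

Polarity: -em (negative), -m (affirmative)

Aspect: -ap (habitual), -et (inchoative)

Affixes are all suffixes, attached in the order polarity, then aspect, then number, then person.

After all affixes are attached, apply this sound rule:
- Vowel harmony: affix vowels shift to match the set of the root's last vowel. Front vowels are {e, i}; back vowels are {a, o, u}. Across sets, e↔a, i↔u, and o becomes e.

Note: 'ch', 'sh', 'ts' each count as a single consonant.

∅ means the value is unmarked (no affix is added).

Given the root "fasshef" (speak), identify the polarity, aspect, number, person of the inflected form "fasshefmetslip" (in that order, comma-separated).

affirmative, inchoative, plural, 2nd person

Segment: fasshef-m-et-s-lip.
polarity: -m → affirmative.
aspect: -et → inchoative.
number: -s → plural.
person: -lip → 2nd person.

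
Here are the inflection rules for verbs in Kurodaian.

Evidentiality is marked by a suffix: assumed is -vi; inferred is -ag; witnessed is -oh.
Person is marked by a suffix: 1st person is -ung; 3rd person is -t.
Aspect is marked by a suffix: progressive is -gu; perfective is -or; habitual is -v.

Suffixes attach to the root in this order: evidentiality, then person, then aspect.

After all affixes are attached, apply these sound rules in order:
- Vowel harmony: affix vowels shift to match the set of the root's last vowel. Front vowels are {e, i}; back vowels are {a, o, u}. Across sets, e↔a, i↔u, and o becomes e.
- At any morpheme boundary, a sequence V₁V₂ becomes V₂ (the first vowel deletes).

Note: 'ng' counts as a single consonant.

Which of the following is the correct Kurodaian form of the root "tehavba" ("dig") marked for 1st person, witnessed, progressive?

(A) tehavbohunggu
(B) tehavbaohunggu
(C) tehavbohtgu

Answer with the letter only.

A

Attach evidentiality witnessed -oh → tehavbaoh.
Attach person 1st person -ung → tehavbaohung.
Attach aspect progressive -gu → tehavbaohunggu.
Vowel harmony: no change.
Apply vowel deletion: tehavbaohunggu → tehavbohunggu.
So the correct form is tehavbohunggu, option (A).
(C) tehavbohtgu is wrong: it uses 3rd person instead of 1st person for person.
(B) tehavbaohunggu is wrong: it fails to apply the sound rule(s).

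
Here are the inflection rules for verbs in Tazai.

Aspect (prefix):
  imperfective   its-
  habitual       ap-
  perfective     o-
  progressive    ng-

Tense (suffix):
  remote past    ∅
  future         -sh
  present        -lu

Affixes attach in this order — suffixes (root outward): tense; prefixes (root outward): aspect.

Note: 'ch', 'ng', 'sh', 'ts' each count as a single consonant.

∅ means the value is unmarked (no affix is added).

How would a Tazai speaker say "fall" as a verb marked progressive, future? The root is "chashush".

Attach tense future -sh → chashushsh.
Attach aspect progressive ng- → ngchashushsh.

ngchashushsh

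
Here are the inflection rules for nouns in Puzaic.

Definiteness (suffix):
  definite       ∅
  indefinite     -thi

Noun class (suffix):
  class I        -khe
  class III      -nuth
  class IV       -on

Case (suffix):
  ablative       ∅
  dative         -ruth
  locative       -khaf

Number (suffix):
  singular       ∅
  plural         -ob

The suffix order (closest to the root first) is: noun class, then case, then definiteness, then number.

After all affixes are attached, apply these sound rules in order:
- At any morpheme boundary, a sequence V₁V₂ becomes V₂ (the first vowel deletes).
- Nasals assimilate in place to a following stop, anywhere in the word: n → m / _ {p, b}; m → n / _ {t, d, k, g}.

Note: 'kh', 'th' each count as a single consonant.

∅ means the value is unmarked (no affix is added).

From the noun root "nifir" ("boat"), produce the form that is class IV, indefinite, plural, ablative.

Attach noun class class IV -on → nifiron.
case = ablative: zero marking, form stays nifiron.
Attach definiteness indefinite -thi → nifironthi.
Attach number plural -ob → nifironthiob.
Apply vowel deletion: nifironthiob → nifironthob.
Nasal assimilation: no change.

nifironthob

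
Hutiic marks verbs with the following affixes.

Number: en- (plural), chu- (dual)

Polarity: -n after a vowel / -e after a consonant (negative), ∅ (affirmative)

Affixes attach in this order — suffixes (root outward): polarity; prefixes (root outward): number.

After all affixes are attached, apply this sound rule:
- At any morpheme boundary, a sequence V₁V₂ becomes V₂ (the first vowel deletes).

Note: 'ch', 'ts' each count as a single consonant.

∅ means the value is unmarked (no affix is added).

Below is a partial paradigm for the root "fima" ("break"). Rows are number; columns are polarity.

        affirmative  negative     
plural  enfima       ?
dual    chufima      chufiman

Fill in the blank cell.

Attach polarity negative -n (after vowel 'a') → fiman.
Attach number plural en- → enfiman.
Vowel deletion: no change.

enfiman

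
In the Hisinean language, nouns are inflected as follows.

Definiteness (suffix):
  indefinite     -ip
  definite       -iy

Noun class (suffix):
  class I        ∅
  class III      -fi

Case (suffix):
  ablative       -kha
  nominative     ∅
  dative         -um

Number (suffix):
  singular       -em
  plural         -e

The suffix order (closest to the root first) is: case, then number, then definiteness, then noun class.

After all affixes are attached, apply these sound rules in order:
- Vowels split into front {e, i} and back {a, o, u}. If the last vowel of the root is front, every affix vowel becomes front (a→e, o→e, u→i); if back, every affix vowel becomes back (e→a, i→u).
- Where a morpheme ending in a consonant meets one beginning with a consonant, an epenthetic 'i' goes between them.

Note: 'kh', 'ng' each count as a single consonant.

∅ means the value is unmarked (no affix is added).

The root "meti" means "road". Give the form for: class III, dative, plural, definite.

metiimeiyifi

Attach case dative -um → metium.
Attach number plural -e → metiume.
Attach definiteness definite -iy → metiumeiy.
Attach noun class class III -fi → metiumeiyfi.
Apply vowel harmony: metiumeiyfi → metiimeiyfi.
Apply epenthesis: metiimeiyfi → metiimeiyifi.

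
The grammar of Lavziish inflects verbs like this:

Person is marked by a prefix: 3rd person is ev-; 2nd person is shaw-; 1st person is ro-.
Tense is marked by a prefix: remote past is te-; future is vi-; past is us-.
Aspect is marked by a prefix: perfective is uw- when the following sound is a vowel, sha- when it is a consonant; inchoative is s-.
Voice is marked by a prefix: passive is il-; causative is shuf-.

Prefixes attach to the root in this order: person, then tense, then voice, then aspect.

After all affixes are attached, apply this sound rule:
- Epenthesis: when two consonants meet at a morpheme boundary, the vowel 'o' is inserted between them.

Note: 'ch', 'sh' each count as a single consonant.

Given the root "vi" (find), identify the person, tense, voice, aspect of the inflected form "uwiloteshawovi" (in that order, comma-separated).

2nd person, remote past, passive, perfective

Segment: uw-il-te-shaw-vi.
person: shaw- → 2nd person.
tense: te- → remote past.
voice: il- → passive.
aspect: uw/sha- → perfective.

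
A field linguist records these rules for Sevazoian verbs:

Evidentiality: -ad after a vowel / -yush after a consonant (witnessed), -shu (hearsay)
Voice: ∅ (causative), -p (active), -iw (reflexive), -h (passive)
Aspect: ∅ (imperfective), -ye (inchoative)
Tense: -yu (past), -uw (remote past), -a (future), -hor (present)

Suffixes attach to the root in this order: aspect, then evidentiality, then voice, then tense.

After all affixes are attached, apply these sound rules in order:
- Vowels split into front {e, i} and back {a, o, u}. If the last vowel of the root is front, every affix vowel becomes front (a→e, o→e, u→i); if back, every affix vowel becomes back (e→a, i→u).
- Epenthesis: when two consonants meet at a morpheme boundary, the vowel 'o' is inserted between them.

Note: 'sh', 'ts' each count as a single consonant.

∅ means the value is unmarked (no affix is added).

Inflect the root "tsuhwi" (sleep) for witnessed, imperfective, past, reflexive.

aspect = imperfective: zero marking, form stays tsuhwi.
Attach evidentiality witnessed -ad (after vowel 'i') → tsuhwiad.
Attach voice reflexive -iw → tsuhwiadiw.
Attach tense past -yu → tsuhwiadiwyu.
Apply vowel harmony: tsuhwiadiwyu → tsuhwiediwyi.
Apply epenthesis: tsuhwiediwyi → tsuhwiediwoyi.

tsuhwiediwoyi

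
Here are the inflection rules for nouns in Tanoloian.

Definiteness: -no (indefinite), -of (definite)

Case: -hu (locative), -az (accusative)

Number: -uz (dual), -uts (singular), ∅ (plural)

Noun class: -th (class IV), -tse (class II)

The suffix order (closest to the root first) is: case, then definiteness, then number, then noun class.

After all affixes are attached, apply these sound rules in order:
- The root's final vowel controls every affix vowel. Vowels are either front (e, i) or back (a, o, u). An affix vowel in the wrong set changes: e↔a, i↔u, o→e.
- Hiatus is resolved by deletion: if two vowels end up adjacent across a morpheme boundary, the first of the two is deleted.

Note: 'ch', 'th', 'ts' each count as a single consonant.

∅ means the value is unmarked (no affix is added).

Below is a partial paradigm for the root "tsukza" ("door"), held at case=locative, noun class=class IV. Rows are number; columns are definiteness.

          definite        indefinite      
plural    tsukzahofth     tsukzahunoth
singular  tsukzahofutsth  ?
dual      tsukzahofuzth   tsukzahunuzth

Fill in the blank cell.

tsukzahunutsth

Attach case locative -hu → tsukzahu.
Attach definiteness indefinite -no → tsukzahuno.
Attach number singular -uts → tsukzahunouts.
Attach noun class class IV -th → tsukzahunoutsth.
Vowel harmony: no change.
Apply vowel deletion: tsukzahunoutsth → tsukzahunutsth.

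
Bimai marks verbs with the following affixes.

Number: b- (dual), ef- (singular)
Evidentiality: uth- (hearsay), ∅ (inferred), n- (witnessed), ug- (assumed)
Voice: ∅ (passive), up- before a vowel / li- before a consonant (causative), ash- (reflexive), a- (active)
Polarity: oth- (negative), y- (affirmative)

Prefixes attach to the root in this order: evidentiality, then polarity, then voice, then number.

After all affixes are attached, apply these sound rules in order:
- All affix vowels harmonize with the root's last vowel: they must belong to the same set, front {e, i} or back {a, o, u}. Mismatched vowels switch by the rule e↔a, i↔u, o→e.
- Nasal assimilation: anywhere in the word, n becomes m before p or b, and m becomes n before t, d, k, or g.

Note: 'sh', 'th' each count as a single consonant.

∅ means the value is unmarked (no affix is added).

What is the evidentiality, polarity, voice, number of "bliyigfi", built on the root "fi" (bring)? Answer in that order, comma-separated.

Segment: b-li-y-ug-fi.
evidentiality: ug- → assumed.
polarity: y- → affirmative.
voice: up/li- → causative.
number: b- → dual.

assumed, affirmative, causative, dual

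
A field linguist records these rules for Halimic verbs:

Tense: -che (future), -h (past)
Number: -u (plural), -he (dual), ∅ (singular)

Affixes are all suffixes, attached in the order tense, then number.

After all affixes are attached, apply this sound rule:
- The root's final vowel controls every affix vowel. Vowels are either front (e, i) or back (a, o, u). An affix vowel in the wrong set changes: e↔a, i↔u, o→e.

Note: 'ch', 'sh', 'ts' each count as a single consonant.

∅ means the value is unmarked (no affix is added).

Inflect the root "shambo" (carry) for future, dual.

Attach tense future -che → shamboche.
Attach number dual -he → shambochehe.
Apply vowel harmony: shambochehe → shambochaha.

shambochaha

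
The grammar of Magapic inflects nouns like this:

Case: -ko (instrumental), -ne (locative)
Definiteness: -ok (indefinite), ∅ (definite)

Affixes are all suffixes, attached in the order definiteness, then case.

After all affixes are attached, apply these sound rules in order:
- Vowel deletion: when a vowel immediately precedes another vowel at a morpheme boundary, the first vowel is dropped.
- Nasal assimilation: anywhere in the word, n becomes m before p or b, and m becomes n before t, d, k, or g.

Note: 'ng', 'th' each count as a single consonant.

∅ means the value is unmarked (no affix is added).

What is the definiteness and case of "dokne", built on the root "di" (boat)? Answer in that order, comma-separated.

indefinite, locative

Segment: di-ok-ne.
definiteness: -ok → indefinite.
case: -ne → locative.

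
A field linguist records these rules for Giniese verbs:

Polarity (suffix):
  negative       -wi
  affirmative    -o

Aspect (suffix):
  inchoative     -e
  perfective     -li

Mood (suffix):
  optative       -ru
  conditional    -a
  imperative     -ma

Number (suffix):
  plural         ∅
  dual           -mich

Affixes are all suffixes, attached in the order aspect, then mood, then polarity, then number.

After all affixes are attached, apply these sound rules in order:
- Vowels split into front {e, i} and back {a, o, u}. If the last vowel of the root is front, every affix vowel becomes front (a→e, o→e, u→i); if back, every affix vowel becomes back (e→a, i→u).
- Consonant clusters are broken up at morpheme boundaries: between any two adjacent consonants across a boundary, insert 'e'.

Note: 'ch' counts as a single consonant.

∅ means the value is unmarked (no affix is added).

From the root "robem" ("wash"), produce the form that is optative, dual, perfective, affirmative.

robemeliriemich

Attach aspect perfective -li → robemli.
Attach mood optative -ru → robemliru.
Attach polarity affirmative -o → robemliruo.
Attach number dual -mich → robemliruomich.
Apply vowel harmony: robemliruomich → robemliriemich.
Apply epenthesis: robemliriemich → robemeliriemich.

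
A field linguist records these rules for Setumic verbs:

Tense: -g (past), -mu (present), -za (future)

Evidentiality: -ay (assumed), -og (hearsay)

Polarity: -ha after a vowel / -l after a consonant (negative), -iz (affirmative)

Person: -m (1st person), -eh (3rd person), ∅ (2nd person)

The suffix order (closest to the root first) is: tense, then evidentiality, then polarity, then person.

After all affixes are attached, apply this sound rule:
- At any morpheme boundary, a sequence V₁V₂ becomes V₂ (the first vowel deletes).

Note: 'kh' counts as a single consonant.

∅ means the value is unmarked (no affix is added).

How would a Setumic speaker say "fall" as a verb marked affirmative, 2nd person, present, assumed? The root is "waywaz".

Attach tense present -mu → waywazmu.
Attach evidentiality assumed -ay → waywazmuay.
Attach polarity affirmative -iz → waywazmuayiz.
person = 2nd person: zero marking, form stays waywazmuayiz.
Apply vowel deletion: waywazmuayiz → waywazmayiz.

waywazmayiz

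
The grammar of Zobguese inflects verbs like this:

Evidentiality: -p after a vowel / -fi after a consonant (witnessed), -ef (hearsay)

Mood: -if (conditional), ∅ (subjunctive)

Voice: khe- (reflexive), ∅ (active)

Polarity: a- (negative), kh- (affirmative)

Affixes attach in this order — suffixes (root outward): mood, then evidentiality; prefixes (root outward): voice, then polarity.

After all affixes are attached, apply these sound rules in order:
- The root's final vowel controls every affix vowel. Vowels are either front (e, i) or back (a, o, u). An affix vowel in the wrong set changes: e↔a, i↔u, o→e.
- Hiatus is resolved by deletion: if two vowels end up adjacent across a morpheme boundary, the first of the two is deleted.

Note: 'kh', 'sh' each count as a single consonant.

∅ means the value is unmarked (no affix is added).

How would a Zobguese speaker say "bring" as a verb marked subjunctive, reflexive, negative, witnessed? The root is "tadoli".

ekhetadolip

Attach voice reflexive khe- → khetadoli.
mood = subjunctive: zero marking, form stays khetadoli.
Attach polarity negative a- → akhetadoli.
Attach evidentiality witnessed -p (after vowel 'i') → akhetadolip.
Apply vowel harmony: akhetadolip → ekhetadolip.
Vowel deletion: no change.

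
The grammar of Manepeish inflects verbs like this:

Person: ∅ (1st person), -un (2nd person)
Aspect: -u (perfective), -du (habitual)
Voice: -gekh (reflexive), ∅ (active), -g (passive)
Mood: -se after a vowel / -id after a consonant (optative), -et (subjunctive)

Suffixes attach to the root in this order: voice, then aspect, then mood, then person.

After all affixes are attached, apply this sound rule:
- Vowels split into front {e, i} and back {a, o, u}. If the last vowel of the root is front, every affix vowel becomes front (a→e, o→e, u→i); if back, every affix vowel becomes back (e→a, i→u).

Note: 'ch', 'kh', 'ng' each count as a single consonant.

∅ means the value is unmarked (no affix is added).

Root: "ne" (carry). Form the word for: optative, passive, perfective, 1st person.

Attach voice passive -g → neg.
Attach aspect perfective -u → negu.
Attach mood optative -se (after vowel 'u') → neguse.
person = 1st person: zero marking, form stays neguse.
Apply vowel harmony: neguse → negise.

negise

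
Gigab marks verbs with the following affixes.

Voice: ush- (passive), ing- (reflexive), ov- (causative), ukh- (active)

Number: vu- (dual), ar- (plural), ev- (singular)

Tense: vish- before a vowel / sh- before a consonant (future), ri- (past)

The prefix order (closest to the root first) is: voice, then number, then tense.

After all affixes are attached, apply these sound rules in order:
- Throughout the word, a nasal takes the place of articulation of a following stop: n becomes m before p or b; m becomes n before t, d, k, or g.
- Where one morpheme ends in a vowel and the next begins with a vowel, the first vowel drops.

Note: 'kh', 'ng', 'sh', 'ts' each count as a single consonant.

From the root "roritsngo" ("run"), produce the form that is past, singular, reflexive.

Attach voice reflexive ing- → ingroritsngo.
Attach number singular ev- → evingroritsngo.
Attach tense past ri- → rievingroritsngo.
Nasal assimilation: no change.
Apply vowel deletion: rievingroritsngo → revingroritsngo.

revingroritsngo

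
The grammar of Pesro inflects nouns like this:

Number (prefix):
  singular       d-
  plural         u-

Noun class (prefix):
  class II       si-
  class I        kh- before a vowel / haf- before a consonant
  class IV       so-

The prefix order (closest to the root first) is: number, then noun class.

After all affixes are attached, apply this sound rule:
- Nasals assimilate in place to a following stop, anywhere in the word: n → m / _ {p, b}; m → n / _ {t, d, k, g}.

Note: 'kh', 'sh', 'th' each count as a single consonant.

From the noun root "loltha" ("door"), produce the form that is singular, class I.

Attach number singular d- → dloltha.
Attach noun class class I haf- (before consonant 'd') → hafdloltha.
Nasal assimilation: no change.

hafdloltha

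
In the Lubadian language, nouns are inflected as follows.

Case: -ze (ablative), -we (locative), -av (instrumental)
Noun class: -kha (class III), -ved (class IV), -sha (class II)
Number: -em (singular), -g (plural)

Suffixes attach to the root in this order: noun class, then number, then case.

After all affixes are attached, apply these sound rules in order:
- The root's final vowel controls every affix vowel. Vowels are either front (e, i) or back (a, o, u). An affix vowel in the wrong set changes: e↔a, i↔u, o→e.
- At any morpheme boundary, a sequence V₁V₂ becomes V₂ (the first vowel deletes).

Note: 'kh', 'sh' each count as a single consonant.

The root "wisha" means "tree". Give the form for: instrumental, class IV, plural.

Attach noun class class IV -ved → wishaved.
Attach number plural -g → wishavedg.
Attach case instrumental -av → wishavedgav.
Apply vowel harmony: wishavedgav → wishavadgav.
Vowel deletion: no change.

wishavadgav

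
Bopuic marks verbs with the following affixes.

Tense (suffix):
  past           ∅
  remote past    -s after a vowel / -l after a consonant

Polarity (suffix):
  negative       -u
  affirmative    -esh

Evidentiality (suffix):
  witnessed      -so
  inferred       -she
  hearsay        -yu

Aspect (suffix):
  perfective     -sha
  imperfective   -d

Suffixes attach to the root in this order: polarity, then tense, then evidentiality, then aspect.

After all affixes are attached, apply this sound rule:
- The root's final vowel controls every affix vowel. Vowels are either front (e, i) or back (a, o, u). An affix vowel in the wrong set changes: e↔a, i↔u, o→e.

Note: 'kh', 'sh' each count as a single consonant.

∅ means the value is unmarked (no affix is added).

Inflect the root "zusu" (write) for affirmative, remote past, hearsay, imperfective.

zusuashlyud

Attach polarity affirmative -esh → zusuesh.
Attach tense remote past -l (after consonant 'sh') → zusueshl.
Attach evidentiality hearsay -yu → zusueshlyu.
Attach aspect imperfective -d → zusueshlyud.
Apply vowel harmony: zusueshlyud → zusuashlyud.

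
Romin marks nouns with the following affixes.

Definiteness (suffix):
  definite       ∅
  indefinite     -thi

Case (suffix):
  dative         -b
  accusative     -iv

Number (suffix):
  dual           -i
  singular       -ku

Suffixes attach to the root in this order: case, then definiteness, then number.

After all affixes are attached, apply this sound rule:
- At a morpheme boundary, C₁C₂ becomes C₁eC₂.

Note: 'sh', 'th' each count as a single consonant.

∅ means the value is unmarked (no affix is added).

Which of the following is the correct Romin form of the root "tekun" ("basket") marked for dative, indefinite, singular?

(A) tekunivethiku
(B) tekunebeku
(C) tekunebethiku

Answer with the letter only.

Attach case dative -b → tekunb.
Attach definiteness indefinite -thi → tekunbthi.
Attach number singular -ku → tekunbthiku.
Apply epenthesis: tekunbthiku → tekunebethiku.
So the correct form is tekunebethiku, option (C).
(B) tekunebeku is wrong: it uses definite instead of indefinite for definiteness.
(A) tekunivethiku is wrong: it uses accusative instead of dative for case.

C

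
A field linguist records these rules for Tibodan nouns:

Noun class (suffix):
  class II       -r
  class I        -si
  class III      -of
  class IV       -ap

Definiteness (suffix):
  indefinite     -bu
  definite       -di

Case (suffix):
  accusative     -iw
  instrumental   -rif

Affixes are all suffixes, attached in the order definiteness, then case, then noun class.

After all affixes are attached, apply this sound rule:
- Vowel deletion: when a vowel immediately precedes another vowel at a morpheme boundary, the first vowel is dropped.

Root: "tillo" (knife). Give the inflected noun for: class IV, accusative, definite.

Attach definiteness definite -di → tillodi.
Attach case accusative -iw → tillodiiw.
Attach noun class class IV -ap → tillodiiwap.
Apply vowel deletion: tillodiiwap → tillodiwap.

tillodiwap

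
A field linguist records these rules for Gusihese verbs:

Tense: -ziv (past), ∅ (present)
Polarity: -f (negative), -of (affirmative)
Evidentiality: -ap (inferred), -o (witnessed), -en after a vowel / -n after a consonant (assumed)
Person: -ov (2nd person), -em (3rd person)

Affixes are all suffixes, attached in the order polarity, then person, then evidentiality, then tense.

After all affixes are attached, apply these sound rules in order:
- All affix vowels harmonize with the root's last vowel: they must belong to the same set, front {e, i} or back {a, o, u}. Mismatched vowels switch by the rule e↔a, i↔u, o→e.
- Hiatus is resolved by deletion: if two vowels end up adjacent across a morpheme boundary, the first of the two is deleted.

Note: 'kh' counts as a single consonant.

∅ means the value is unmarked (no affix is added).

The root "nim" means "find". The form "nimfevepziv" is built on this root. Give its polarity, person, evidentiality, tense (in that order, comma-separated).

Segment: nim-f-ov-ap-ziv.
polarity: -f → negative.
person: -ov → 2nd person.
evidentiality: -ap → inferred.
tense: -ziv → past.

negative, 2nd person, inferred, past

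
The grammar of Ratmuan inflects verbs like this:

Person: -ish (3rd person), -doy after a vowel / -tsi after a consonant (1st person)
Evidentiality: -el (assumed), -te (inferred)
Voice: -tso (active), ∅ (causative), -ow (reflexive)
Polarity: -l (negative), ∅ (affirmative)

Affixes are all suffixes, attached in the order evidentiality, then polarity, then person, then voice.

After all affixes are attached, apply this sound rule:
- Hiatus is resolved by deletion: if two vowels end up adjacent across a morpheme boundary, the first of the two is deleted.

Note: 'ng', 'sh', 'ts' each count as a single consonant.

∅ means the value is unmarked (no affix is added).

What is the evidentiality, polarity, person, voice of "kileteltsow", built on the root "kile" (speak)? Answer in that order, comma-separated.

inferred, negative, 1st person, reflexive

Segment: kile-te-l-tsi-ow.
evidentiality: -te → inferred.
polarity: -l → negative.
person: -doy/tsi → 1st person.
voice: -ow → reflexive.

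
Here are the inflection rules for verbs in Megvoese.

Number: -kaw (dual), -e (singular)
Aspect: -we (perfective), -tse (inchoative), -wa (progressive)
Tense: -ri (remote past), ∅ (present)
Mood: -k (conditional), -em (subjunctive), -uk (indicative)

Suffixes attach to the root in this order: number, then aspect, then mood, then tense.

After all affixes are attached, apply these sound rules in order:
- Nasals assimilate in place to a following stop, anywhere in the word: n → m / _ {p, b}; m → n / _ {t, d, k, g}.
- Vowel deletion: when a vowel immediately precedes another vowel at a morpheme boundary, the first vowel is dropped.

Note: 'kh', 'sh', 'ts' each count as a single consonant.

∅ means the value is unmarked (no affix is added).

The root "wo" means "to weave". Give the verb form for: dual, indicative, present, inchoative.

wokawtsuk

Attach number dual -kaw → wokaw.
Attach aspect inchoative -tse → wokawtse.
Attach mood indicative -uk → wokawtseuk.
tense = present: zero marking, form stays wokawtseuk.
Nasal assimilation: no change.
Apply vowel deletion: wokawtseuk → wokawtsuk.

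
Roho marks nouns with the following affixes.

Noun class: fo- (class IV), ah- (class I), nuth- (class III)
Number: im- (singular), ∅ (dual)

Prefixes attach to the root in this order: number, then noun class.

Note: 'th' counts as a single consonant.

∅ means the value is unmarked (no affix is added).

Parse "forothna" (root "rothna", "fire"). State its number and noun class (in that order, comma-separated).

dual, class IV

Segment: fo-rothna.
number: ∅ → dual.
noun class: fo- → class IV.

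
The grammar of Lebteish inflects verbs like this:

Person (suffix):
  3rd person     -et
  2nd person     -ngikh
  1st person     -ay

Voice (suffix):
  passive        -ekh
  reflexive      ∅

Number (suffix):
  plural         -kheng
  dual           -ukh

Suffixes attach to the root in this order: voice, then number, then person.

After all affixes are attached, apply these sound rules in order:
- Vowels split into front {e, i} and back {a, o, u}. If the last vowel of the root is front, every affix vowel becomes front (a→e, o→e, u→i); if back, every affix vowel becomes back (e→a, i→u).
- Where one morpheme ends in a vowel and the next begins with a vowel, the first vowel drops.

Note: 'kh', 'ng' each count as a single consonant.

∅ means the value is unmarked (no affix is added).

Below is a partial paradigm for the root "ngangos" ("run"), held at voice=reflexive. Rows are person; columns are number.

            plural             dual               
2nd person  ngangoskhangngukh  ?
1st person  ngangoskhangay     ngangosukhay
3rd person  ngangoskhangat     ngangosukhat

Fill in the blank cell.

ngangosukhngukh

voice = reflexive: zero marking, form stays ngangos.
Attach number dual -ukh → ngangosukh.
Attach person 2nd person -ngikh → ngangosukhngikh.
Apply vowel harmony: ngangosukhngikh → ngangosukhngukh.
Vowel deletion: no change.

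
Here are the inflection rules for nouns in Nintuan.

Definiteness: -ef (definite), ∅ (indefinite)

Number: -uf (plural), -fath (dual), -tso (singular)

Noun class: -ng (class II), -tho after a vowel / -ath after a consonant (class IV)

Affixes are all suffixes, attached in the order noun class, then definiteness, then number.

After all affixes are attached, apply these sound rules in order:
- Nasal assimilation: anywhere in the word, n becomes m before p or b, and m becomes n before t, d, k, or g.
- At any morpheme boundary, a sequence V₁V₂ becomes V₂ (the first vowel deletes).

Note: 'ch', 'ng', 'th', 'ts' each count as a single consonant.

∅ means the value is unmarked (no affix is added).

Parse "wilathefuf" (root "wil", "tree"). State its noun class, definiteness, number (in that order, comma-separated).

class IV, definite, plural

Segment: wil-ath-ef-uf.
noun class: -tho/ath → class IV.
definiteness: -ef → definite.
number: -uf → plural.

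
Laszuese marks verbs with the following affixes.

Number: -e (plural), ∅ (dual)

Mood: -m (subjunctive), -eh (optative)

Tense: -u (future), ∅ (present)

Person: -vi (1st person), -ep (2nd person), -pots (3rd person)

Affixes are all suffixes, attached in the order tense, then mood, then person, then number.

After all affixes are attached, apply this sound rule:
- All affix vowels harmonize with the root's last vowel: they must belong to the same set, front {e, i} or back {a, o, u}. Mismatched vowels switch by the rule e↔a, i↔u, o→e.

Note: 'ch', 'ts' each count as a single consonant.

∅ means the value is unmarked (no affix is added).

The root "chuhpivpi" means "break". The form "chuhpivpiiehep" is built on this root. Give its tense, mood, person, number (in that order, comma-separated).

Segment: chuhpivpi-u-eh-ep.
tense: -u → future.
mood: -eh → optative.
person: -ep → 2nd person.
number: ∅ → dual.

future, optative, 2nd person, dual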